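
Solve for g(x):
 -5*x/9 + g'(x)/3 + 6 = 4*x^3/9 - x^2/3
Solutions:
 g(x) = C1 + x^4/3 - x^3/3 + 5*x^2/6 - 18*x


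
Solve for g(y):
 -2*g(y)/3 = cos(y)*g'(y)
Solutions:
 g(y) = C1*(sin(y) - 1)^(1/3)/(sin(y) + 1)^(1/3)


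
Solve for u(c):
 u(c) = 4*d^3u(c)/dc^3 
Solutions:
 u(c) = C3*exp(2^(1/3)*c/2) + (C1*sin(2^(1/3)*sqrt(3)*c/4) + C2*cos(2^(1/3)*sqrt(3)*c/4))*exp(-2^(1/3)*c/4)


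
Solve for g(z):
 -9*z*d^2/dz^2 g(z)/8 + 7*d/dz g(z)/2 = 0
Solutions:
 g(z) = C1 + C2*z^(37/9)


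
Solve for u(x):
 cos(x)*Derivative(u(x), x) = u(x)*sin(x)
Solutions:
 u(x) = C1/cos(x)


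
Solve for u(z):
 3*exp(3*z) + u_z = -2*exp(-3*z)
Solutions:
 u(z) = C1 - exp(3*z) + 2*exp(-3*z)/3


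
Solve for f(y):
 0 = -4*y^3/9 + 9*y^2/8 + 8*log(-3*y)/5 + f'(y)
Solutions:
 f(y) = C1 + y^4/9 - 3*y^3/8 - 8*y*log(-y)/5 + 8*y*(1 - log(3))/5


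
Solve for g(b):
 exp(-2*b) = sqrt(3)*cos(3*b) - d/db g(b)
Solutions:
 g(b) = C1 + sqrt(3)*sin(3*b)/3 + exp(-2*b)/2


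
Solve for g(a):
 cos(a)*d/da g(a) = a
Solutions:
 g(a) = C1 + Integral(a/cos(a), a)


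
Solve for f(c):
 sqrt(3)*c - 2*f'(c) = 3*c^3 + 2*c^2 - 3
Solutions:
 f(c) = C1 - 3*c^4/8 - c^3/3 + sqrt(3)*c^2/4 + 3*c/2


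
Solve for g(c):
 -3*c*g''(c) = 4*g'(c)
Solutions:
 g(c) = C1 + C2/c^(1/3)


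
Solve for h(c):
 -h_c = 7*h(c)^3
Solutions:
 h(c) = -sqrt(2)*sqrt(-1/(C1 - 7*c))/2
 h(c) = sqrt(2)*sqrt(-1/(C1 - 7*c))/2


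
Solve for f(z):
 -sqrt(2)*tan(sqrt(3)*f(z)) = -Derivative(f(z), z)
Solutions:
 f(z) = sqrt(3)*(pi - asin(C1*exp(sqrt(6)*z)))/3
 f(z) = sqrt(3)*asin(C1*exp(sqrt(6)*z))/3


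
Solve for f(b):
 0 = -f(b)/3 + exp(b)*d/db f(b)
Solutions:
 f(b) = C1*exp(-exp(-b)/3)


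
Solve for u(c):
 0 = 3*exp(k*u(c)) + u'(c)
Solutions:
 u(c) = Piecewise((log(1/(C1*k + 3*c*k))/k, Ne(k, 0)), (nan, True))
 u(c) = Piecewise((C1 - 3*c, Eq(k, 0)), (nan, True))


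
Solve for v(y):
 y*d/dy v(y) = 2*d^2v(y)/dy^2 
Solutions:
 v(y) = C1 + C2*erfi(y/2)


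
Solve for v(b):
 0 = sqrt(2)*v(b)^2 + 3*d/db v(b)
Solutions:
 v(b) = 3/(C1 + sqrt(2)*b)


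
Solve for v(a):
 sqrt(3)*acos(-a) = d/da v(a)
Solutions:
 v(a) = C1 + sqrt(3)*(a*acos(-a) + sqrt(1 - a^2))


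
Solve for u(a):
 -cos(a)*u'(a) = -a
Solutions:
 u(a) = C1 + Integral(a/cos(a), a)


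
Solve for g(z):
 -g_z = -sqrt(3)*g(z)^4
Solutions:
 g(z) = (-1/(C1 + 3*sqrt(3)*z))^(1/3)
 g(z) = (-1/(C1 + sqrt(3)*z))^(1/3)*(-3^(2/3) - 3*3^(1/6)*I)/6
 g(z) = (-1/(C1 + sqrt(3)*z))^(1/3)*(-3^(2/3) + 3*3^(1/6)*I)/6


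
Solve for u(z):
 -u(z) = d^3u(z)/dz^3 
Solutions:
 u(z) = C3*exp(-z) + (C1*sin(sqrt(3)*z/2) + C2*cos(sqrt(3)*z/2))*exp(z/2)


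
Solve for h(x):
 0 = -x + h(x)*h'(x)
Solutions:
 h(x) = -sqrt(C1 + x^2)
 h(x) = sqrt(C1 + x^2)


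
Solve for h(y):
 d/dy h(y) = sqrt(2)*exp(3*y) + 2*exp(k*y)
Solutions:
 h(y) = C1 + sqrt(2)*exp(3*y)/3 + 2*exp(k*y)/k


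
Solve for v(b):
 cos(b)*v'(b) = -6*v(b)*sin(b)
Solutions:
 v(b) = C1*cos(b)^6


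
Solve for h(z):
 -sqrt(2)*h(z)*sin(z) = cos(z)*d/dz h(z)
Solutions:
 h(z) = C1*cos(z)^(sqrt(2))


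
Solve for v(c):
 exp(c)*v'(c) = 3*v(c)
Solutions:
 v(c) = C1*exp(-3*exp(-c))


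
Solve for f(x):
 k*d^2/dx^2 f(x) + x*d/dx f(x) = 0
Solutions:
 f(x) = C1 + C2*sqrt(k)*erf(sqrt(2)*x*sqrt(1/k)/2)


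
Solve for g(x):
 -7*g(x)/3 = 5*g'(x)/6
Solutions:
 g(x) = C1*exp(-14*x/5)


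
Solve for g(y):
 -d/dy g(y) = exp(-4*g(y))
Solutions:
 g(y) = log(-I*(C1 - 4*y)^(1/4))
 g(y) = log(I*(C1 - 4*y)^(1/4))
 g(y) = log(-(C1 - 4*y)^(1/4))
 g(y) = log(C1 - 4*y)/4


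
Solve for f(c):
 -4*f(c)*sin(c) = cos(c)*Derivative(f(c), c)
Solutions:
 f(c) = C1*cos(c)^4


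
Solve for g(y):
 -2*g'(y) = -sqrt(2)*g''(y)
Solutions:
 g(y) = C1 + C2*exp(sqrt(2)*y)


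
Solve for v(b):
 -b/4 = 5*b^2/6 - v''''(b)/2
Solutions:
 v(b) = C1 + C2*b + C3*b^2 + C4*b^3 + b^6/216 + b^5/240


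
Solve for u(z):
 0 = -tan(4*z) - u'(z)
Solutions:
 u(z) = C1 + log(cos(4*z))/4


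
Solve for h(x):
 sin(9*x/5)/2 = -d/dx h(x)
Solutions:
 h(x) = C1 + 5*cos(9*x/5)/18


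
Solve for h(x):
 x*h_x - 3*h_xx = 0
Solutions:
 h(x) = C1 + C2*erfi(sqrt(6)*x/6)


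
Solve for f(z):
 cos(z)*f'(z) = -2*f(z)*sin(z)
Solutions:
 f(z) = C1*cos(z)^2


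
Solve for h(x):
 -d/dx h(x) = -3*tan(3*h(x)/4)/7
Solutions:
 h(x) = -4*asin(C1*exp(9*x/28))/3 + 4*pi/3
 h(x) = 4*asin(C1*exp(9*x/28))/3


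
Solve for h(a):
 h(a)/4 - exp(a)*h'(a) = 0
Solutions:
 h(a) = C1*exp(-exp(-a)/4)


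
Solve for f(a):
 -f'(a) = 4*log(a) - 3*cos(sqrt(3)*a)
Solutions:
 f(a) = C1 - 4*a*log(a) + 4*a + sqrt(3)*sin(sqrt(3)*a)


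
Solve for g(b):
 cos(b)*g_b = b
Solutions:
 g(b) = C1 + Integral(b/cos(b), b)


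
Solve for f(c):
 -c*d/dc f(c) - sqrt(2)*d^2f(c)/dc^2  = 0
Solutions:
 f(c) = C1 + C2*erf(2^(1/4)*c/2)


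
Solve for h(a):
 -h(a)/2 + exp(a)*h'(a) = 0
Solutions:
 h(a) = C1*exp(-exp(-a)/2)


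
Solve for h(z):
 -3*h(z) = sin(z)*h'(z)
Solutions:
 h(z) = C1*(cos(z) + 1)^(3/2)/(cos(z) - 1)^(3/2)


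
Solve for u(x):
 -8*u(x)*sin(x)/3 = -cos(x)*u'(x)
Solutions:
 u(x) = C1/cos(x)^(8/3)


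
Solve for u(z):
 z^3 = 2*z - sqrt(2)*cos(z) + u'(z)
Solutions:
 u(z) = C1 + z^4/4 - z^2 + sqrt(2)*sin(z)


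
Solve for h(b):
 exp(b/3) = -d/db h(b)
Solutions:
 h(b) = C1 - 3*exp(b/3)


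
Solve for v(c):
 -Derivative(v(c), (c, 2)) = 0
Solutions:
 v(c) = C1 + C2*c


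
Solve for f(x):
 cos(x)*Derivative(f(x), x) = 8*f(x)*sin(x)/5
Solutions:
 f(x) = C1/cos(x)^(8/5)


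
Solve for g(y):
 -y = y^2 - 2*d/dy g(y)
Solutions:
 g(y) = C1 + y^3/6 + y^2/4


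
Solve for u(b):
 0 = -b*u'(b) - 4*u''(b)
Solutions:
 u(b) = C1 + C2*erf(sqrt(2)*b/4)


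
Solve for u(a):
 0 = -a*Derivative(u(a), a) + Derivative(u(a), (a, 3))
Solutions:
 u(a) = C1 + Integral(C2*airyai(a) + C3*airybi(a), a)


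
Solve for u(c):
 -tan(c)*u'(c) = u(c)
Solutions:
 u(c) = C1/sin(c)


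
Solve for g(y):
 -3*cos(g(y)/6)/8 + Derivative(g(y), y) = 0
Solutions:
 -3*y/8 - 3*log(sin(g(y)/6) - 1) + 3*log(sin(g(y)/6) + 1) = C1


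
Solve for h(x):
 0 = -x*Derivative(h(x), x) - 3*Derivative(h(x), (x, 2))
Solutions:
 h(x) = C1 + C2*erf(sqrt(6)*x/6)


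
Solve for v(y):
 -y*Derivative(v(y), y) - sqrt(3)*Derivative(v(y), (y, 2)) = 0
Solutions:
 v(y) = C1 + C2*erf(sqrt(2)*3^(3/4)*y/6)


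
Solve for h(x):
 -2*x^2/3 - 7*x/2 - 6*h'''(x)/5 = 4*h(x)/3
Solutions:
 h(x) = C3*exp(-30^(1/3)*x/3) - x^2/2 - 21*x/8 + (C1*sin(10^(1/3)*3^(5/6)*x/6) + C2*cos(10^(1/3)*3^(5/6)*x/6))*exp(30^(1/3)*x/6)


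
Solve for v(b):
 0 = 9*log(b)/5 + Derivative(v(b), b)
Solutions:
 v(b) = C1 - 9*b*log(b)/5 + 9*b/5


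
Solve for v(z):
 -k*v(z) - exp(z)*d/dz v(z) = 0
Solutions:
 v(z) = C1*exp(k*exp(-z))


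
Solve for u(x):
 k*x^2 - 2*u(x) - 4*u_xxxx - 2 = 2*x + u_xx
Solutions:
 u(x) = k*x^2/2 - k/2 - x + (C1*sin(2^(3/4)*x*cos(atan(sqrt(31))/2)/2) + C2*cos(2^(3/4)*x*cos(atan(sqrt(31))/2)/2))*exp(-2^(3/4)*x*sin(atan(sqrt(31))/2)/2) + (C3*sin(2^(3/4)*x*cos(atan(sqrt(31))/2)/2) + C4*cos(2^(3/4)*x*cos(atan(sqrt(31))/2)/2))*exp(2^(3/4)*x*sin(atan(sqrt(31))/2)/2) - 1


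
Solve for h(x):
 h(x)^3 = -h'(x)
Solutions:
 h(x) = -sqrt(2)*sqrt(-1/(C1 - x))/2
 h(x) = sqrt(2)*sqrt(-1/(C1 - x))/2


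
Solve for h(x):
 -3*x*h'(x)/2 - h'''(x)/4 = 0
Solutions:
 h(x) = C1 + Integral(C2*airyai(-6^(1/3)*x) + C3*airybi(-6^(1/3)*x), x)


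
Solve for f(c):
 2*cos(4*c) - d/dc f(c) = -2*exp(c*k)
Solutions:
 f(c) = C1 + sin(4*c)/2 + 2*exp(c*k)/k


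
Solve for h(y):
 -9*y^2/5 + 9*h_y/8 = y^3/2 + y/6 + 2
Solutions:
 h(y) = C1 + y^4/9 + 8*y^3/15 + 2*y^2/27 + 16*y/9


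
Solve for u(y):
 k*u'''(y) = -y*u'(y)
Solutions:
 u(y) = C1 + Integral(C2*airyai(y*(-1/k)^(1/3)) + C3*airybi(y*(-1/k)^(1/3)), y)


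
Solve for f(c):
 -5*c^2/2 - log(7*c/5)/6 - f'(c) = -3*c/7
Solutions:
 f(c) = C1 - 5*c^3/6 + 3*c^2/14 - c*log(c)/6 - c*log(7)/6 + c/6 + c*log(5)/6


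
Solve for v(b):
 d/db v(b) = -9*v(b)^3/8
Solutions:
 v(b) = -2*sqrt(-1/(C1 - 9*b))
 v(b) = 2*sqrt(-1/(C1 - 9*b))


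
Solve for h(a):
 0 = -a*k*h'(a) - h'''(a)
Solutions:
 h(a) = C1 + Integral(C2*airyai(a*(-k)^(1/3)) + C3*airybi(a*(-k)^(1/3)), a)


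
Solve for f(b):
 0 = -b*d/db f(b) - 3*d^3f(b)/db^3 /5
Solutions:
 f(b) = C1 + Integral(C2*airyai(-3^(2/3)*5^(1/3)*b/3) + C3*airybi(-3^(2/3)*5^(1/3)*b/3), b)


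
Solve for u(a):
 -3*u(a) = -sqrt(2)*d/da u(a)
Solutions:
 u(a) = C1*exp(3*sqrt(2)*a/2)


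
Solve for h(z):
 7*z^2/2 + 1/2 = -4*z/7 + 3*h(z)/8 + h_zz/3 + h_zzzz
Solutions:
 h(z) = 28*z^2/3 + 32*z/21 + (C1*sin(6^(1/4)*z*cos(atan(5*sqrt(2)/2)/2)/2) + C2*cos(6^(1/4)*z*cos(atan(5*sqrt(2)/2)/2)/2))*exp(-6^(1/4)*z*sin(atan(5*sqrt(2)/2)/2)/2) + (C3*sin(6^(1/4)*z*cos(atan(5*sqrt(2)/2)/2)/2) + C4*cos(6^(1/4)*z*cos(atan(5*sqrt(2)/2)/2)/2))*exp(6^(1/4)*z*sin(atan(5*sqrt(2)/2)/2)/2) - 412/27


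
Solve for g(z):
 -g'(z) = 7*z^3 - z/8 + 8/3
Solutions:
 g(z) = C1 - 7*z^4/4 + z^2/16 - 8*z/3


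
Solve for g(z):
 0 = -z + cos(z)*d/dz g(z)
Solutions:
 g(z) = C1 + Integral(z/cos(z), z)


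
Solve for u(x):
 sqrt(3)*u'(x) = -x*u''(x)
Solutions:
 u(x) = C1 + C2*x^(1 - sqrt(3))


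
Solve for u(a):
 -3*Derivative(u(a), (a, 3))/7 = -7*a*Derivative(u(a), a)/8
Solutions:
 u(a) = C1 + Integral(C2*airyai(21^(2/3)*a/6) + C3*airybi(21^(2/3)*a/6), a)


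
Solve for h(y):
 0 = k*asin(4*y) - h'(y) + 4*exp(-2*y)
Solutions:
 h(y) = C1 + k*y*asin(4*y) + k*sqrt(1 - 16*y^2)/4 - 2*exp(-2*y)


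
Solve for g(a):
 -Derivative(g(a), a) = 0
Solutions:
 g(a) = C1


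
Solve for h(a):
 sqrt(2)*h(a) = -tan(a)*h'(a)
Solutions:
 h(a) = C1/sin(a)^(sqrt(2))


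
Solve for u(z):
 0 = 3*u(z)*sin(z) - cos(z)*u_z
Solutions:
 u(z) = C1/cos(z)^3


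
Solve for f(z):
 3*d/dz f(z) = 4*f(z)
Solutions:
 f(z) = C1*exp(4*z/3)


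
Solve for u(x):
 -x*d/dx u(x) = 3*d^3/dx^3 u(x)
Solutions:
 u(x) = C1 + Integral(C2*airyai(-3^(2/3)*x/3) + C3*airybi(-3^(2/3)*x/3), x)


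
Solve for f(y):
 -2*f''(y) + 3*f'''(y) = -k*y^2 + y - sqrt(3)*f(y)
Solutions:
 f(y) = C1*exp(y*(8*2^(1/3)/(-16 + sqrt(-256 + (-16 + 243*sqrt(3))^2) + 243*sqrt(3))^(1/3) + 8 + 2^(2/3)*(-16 + sqrt(-256 + (-16 + 243*sqrt(3))^2) + 243*sqrt(3))^(1/3))/36)*sin(2^(1/3)*sqrt(3)*y*(-2^(1/3)*(-16 + 27*sqrt(-256/729 + (-16/27 + 9*sqrt(3))^2) + 243*sqrt(3))^(1/3) + 8/(-16 + 27*sqrt(-256/729 + (-16/27 + 9*sqrt(3))^2) + 243*sqrt(3))^(1/3))/36) + C2*exp(y*(8*2^(1/3)/(-16 + sqrt(-256 + (-16 + 243*sqrt(3))^2) + 243*sqrt(3))^(1/3) + 8 + 2^(2/3)*(-16 + sqrt(-256 + (-16 + 243*sqrt(3))^2) + 243*sqrt(3))^(1/3))/36)*cos(2^(1/3)*sqrt(3)*y*(-2^(1/3)*(-16 + 27*sqrt(-256/729 + (-16/27 + 9*sqrt(3))^2) + 243*sqrt(3))^(1/3) + 8/(-16 + 27*sqrt(-256/729 + (-16/27 + 9*sqrt(3))^2) + 243*sqrt(3))^(1/3))/36) + C3*exp(y*(-2^(2/3)*(-16 + sqrt(-256 + (-16 + 243*sqrt(3))^2) + 243*sqrt(3))^(1/3) - 8*2^(1/3)/(-16 + sqrt(-256 + (-16 + 243*sqrt(3))^2) + 243*sqrt(3))^(1/3) + 4)/18) - sqrt(3)*k*y^2/3 - 4*k/3 + sqrt(3)*y/3


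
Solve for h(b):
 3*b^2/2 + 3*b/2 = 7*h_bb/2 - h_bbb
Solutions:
 h(b) = C1 + C2*b + C3*exp(7*b/2) + b^4/28 + 11*b^3/98 + 33*b^2/343


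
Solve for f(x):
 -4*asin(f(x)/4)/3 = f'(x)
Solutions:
 Integral(1/asin(_y/4), (_y, f(x))) = C1 - 4*x/3


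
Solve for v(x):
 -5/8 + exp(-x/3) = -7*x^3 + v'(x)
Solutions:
 v(x) = C1 + 7*x^4/4 - 5*x/8 - 3*exp(-x/3)


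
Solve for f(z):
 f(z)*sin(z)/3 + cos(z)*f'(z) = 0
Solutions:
 f(z) = C1*cos(z)^(1/3)


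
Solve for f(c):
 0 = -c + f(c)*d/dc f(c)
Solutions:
 f(c) = -sqrt(C1 + c^2)
 f(c) = sqrt(C1 + c^2)


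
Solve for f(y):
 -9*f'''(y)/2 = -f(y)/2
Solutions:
 f(y) = C3*exp(3^(1/3)*y/3) + (C1*sin(3^(5/6)*y/6) + C2*cos(3^(5/6)*y/6))*exp(-3^(1/3)*y/6)


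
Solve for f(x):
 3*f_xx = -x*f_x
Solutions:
 f(x) = C1 + C2*erf(sqrt(6)*x/6)


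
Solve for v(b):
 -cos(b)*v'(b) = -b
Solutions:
 v(b) = C1 + Integral(b/cos(b), b)


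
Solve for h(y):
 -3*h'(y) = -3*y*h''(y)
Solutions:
 h(y) = C1 + C2*y^2


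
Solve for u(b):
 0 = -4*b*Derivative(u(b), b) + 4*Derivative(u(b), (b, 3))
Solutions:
 u(b) = C1 + Integral(C2*airyai(b) + C3*airybi(b), b)


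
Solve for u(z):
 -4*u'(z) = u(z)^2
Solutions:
 u(z) = 4/(C1 + z)


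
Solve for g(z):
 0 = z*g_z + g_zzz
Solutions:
 g(z) = C1 + Integral(C2*airyai(-z) + C3*airybi(-z), z)


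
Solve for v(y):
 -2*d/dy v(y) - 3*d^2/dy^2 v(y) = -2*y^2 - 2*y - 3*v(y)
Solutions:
 v(y) = C1*exp(y*(-1 + sqrt(10))/3) + C2*exp(-y*(1 + sqrt(10))/3) - 2*y^2/3 - 14*y/9 - 64/27


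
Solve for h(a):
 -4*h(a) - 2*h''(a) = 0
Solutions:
 h(a) = C1*sin(sqrt(2)*a) + C2*cos(sqrt(2)*a)


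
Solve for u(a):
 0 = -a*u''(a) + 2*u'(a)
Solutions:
 u(a) = C1 + C2*a^3


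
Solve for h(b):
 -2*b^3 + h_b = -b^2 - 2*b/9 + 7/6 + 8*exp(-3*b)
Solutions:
 h(b) = C1 + b^4/2 - b^3/3 - b^2/9 + 7*b/6 - 8*exp(-3*b)/3


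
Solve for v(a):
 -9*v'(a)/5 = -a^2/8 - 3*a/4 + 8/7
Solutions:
 v(a) = C1 + 5*a^3/216 + 5*a^2/24 - 40*a/63


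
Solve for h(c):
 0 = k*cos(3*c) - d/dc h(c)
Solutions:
 h(c) = C1 + k*sin(3*c)/3


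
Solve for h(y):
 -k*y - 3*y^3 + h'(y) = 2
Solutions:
 h(y) = C1 + k*y^2/2 + 3*y^4/4 + 2*y


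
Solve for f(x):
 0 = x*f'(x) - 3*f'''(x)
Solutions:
 f(x) = C1 + Integral(C2*airyai(3^(2/3)*x/3) + C3*airybi(3^(2/3)*x/3), x)


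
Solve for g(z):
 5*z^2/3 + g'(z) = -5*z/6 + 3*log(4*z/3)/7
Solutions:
 g(z) = C1 - 5*z^3/9 - 5*z^2/12 + 3*z*log(z)/7 - 3*z*log(3)/7 - 3*z/7 + 6*z*log(2)/7


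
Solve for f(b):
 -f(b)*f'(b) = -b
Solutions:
 f(b) = -sqrt(C1 + b^2)
 f(b) = sqrt(C1 + b^2)


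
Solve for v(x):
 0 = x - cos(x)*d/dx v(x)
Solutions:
 v(x) = C1 + Integral(x/cos(x), x)


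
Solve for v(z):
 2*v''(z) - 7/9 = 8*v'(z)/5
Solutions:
 v(z) = C1 + C2*exp(4*z/5) - 35*z/72


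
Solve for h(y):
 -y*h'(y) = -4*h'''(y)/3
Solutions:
 h(y) = C1 + Integral(C2*airyai(6^(1/3)*y/2) + C3*airybi(6^(1/3)*y/2), y)


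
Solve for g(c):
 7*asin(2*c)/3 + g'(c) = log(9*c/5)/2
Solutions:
 g(c) = C1 + c*log(c)/2 - 7*c*asin(2*c)/3 - c*log(5)/2 - c/2 + c*log(3) - 7*sqrt(1 - 4*c^2)/6


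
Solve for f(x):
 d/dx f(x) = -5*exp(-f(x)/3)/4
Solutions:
 f(x) = 3*log(C1 - 5*x/12)


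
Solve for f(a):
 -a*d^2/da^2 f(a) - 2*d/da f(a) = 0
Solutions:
 f(a) = C1 + C2/a


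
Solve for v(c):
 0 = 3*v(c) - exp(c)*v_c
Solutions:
 v(c) = C1*exp(-3*exp(-c))


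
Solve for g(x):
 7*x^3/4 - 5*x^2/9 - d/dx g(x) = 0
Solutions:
 g(x) = C1 + 7*x^4/16 - 5*x^3/27


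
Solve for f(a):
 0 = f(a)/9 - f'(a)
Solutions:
 f(a) = C1*exp(a/9)


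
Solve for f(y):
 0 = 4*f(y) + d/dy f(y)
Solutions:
 f(y) = C1*exp(-4*y)


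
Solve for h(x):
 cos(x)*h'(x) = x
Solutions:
 h(x) = C1 + Integral(x/cos(x), x)


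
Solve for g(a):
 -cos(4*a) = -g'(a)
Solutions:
 g(a) = C1 + sin(4*a)/4


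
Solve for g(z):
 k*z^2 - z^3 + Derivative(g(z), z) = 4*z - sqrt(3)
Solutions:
 g(z) = C1 - k*z^3/3 + z^4/4 + 2*z^2 - sqrt(3)*z


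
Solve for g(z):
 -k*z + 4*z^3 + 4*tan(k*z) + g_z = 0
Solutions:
 g(z) = C1 + k*z^2/2 - z^4 - 4*Piecewise((-log(cos(k*z))/k, Ne(k, 0)), (0, True))


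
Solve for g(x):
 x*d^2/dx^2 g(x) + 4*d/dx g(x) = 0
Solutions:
 g(x) = C1 + C2/x^3


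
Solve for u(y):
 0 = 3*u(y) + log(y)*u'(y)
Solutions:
 u(y) = C1*exp(-3*li(y))


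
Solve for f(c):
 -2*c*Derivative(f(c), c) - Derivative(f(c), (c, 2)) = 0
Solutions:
 f(c) = C1 + C2*erf(c)


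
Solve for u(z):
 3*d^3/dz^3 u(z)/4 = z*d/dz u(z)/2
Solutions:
 u(z) = C1 + Integral(C2*airyai(2^(1/3)*3^(2/3)*z/3) + C3*airybi(2^(1/3)*3^(2/3)*z/3), z)


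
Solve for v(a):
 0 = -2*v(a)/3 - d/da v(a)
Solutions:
 v(a) = C1*exp(-2*a/3)


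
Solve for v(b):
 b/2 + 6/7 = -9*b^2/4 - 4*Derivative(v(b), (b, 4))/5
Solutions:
 v(b) = C1 + C2*b + C3*b^2 + C4*b^3 - b^6/128 - b^5/192 - 5*b^4/112


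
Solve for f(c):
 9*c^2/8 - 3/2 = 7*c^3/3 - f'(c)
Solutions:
 f(c) = C1 + 7*c^4/12 - 3*c^3/8 + 3*c/2


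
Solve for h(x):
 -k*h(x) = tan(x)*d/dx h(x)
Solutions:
 h(x) = C1*exp(-k*log(sin(x)))


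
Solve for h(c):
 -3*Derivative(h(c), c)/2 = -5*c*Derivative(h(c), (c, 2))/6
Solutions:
 h(c) = C1 + C2*c^(14/5)


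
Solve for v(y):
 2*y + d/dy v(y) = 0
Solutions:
 v(y) = C1 - y^2


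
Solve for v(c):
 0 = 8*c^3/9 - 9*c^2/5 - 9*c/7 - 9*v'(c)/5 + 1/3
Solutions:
 v(c) = C1 + 10*c^4/81 - c^3/3 - 5*c^2/14 + 5*c/27


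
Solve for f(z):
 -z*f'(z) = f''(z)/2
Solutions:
 f(z) = C1 + C2*erf(z)


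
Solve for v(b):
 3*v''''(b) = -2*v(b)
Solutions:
 v(b) = (C1*sin(6^(3/4)*b/6) + C2*cos(6^(3/4)*b/6))*exp(-6^(3/4)*b/6) + (C3*sin(6^(3/4)*b/6) + C4*cos(6^(3/4)*b/6))*exp(6^(3/4)*b/6)


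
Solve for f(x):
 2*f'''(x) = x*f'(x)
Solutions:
 f(x) = C1 + Integral(C2*airyai(2^(2/3)*x/2) + C3*airybi(2^(2/3)*x/2), x)


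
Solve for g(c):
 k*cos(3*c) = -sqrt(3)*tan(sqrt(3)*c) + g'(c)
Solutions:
 g(c) = C1 + k*sin(3*c)/3 - log(cos(sqrt(3)*c))


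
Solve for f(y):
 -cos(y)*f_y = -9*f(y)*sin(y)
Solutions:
 f(y) = C1/cos(y)^9


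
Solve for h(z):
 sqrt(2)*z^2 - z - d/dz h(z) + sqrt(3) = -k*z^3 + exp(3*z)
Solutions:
 h(z) = C1 + k*z^4/4 + sqrt(2)*z^3/3 - z^2/2 + sqrt(3)*z - exp(3*z)/3


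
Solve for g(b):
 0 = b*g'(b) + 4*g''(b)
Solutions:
 g(b) = C1 + C2*erf(sqrt(2)*b/4)


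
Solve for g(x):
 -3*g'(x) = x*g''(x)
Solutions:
 g(x) = C1 + C2/x^2


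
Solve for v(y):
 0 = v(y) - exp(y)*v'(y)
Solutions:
 v(y) = C1*exp(-exp(-y))


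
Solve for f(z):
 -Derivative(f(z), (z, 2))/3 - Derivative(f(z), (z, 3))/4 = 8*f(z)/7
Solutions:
 f(z) = C1*exp(z*(-28 + 14*2^(2/3)*7^(1/3)/(27*sqrt(785) + 757)^(1/3) + 2^(1/3)*7^(2/3)*(27*sqrt(785) + 757)^(1/3))/63)*sin(14^(1/3)*sqrt(3)*z*(-7^(1/3)*(27*sqrt(785) + 757)^(1/3) + 14*2^(1/3)/(27*sqrt(785) + 757)^(1/3))/63) + C2*exp(z*(-28 + 14*2^(2/3)*7^(1/3)/(27*sqrt(785) + 757)^(1/3) + 2^(1/3)*7^(2/3)*(27*sqrt(785) + 757)^(1/3))/63)*cos(14^(1/3)*sqrt(3)*z*(-7^(1/3)*(27*sqrt(785) + 757)^(1/3) + 14*2^(1/3)/(27*sqrt(785) + 757)^(1/3))/63) + C3*exp(-2*z*(14*2^(2/3)*7^(1/3)/(27*sqrt(785) + 757)^(1/3) + 14 + 2^(1/3)*7^(2/3)*(27*sqrt(785) + 757)^(1/3))/63)


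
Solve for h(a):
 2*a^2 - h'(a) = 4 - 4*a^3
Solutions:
 h(a) = C1 + a^4 + 2*a^3/3 - 4*a


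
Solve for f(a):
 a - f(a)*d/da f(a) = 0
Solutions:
 f(a) = -sqrt(C1 + a^2)
 f(a) = sqrt(C1 + a^2)


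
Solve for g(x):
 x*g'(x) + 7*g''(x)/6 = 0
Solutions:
 g(x) = C1 + C2*erf(sqrt(21)*x/7)


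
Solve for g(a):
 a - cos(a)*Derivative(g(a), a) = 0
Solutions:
 g(a) = C1 + Integral(a/cos(a), a)


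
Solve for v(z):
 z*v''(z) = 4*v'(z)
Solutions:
 v(z) = C1 + C2*z^5


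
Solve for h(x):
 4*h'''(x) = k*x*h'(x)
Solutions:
 h(x) = C1 + Integral(C2*airyai(2^(1/3)*k^(1/3)*x/2) + C3*airybi(2^(1/3)*k^(1/3)*x/2), x)


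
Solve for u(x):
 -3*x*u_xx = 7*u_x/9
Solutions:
 u(x) = C1 + C2*x^(20/27)


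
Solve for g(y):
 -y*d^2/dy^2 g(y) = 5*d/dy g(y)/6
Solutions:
 g(y) = C1 + C2*y^(1/6)


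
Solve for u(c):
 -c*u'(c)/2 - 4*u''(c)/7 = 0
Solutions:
 u(c) = C1 + C2*erf(sqrt(7)*c/4)


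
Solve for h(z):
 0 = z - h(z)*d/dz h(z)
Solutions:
 h(z) = -sqrt(C1 + z^2)
 h(z) = sqrt(C1 + z^2)


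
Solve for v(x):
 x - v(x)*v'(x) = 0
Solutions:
 v(x) = -sqrt(C1 + x^2)
 v(x) = sqrt(C1 + x^2)


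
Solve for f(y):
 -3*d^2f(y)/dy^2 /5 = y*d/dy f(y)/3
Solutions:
 f(y) = C1 + C2*erf(sqrt(10)*y/6)


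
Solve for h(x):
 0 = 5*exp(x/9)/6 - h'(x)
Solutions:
 h(x) = C1 + 15*exp(x/9)/2


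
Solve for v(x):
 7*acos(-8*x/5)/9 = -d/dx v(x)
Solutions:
 v(x) = C1 - 7*x*acos(-8*x/5)/9 - 7*sqrt(25 - 64*x^2)/72


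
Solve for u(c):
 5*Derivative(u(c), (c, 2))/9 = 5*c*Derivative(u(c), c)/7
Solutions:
 u(c) = C1 + C2*erfi(3*sqrt(14)*c/14)


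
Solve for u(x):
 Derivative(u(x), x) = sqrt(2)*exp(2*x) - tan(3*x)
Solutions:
 u(x) = C1 + sqrt(2)*exp(2*x)/2 + log(cos(3*x))/3


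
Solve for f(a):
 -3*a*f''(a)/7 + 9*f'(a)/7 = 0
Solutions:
 f(a) = C1 + C2*a^4


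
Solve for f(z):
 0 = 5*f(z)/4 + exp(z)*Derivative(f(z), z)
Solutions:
 f(z) = C1*exp(5*exp(-z)/4)


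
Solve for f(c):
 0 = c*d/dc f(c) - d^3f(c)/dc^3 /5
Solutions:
 f(c) = C1 + Integral(C2*airyai(5^(1/3)*c) + C3*airybi(5^(1/3)*c), c)


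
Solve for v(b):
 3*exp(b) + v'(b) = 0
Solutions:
 v(b) = C1 - 3*exp(b)


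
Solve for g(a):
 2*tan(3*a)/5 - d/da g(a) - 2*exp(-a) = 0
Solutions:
 g(a) = C1 + log(tan(3*a)^2 + 1)/15 + 2*exp(-a)


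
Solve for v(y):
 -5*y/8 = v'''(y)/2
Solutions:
 v(y) = C1 + C2*y + C3*y^2 - 5*y^4/96


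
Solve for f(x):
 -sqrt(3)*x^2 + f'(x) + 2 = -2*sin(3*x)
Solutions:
 f(x) = C1 + sqrt(3)*x^3/3 - 2*x + 2*cos(3*x)/3


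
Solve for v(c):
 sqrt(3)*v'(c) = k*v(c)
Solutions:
 v(c) = C1*exp(sqrt(3)*c*k/3)


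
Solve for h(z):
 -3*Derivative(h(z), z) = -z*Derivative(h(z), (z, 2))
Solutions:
 h(z) = C1 + C2*z^4


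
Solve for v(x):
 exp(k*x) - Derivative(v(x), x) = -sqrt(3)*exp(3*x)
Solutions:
 v(x) = C1 + sqrt(3)*exp(3*x)/3 + exp(k*x)/k


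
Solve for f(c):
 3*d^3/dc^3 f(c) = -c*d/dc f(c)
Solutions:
 f(c) = C1 + Integral(C2*airyai(-3^(2/3)*c/3) + C3*airybi(-3^(2/3)*c/3), c)


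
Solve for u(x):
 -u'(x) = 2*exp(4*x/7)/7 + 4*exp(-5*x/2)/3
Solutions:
 u(x) = C1 - exp(4*x/7)/2 + 8*exp(-5*x/2)/15


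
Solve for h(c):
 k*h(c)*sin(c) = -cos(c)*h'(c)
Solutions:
 h(c) = C1*exp(k*log(cos(c)))


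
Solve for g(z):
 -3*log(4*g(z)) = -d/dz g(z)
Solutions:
 -Integral(1/(log(_y) + 2*log(2)), (_y, g(z)))/3 = C1 - z


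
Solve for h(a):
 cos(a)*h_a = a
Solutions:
 h(a) = C1 + Integral(a/cos(a), a)


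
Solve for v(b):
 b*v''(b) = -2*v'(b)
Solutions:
 v(b) = C1 + C2/b


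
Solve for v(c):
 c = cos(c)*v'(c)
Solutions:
 v(c) = C1 + Integral(c/cos(c), c)


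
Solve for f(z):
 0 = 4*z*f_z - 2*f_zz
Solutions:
 f(z) = C1 + C2*erfi(z)


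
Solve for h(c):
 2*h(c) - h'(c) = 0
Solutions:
 h(c) = C1*exp(2*c)


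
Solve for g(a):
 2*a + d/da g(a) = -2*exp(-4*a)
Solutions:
 g(a) = C1 - a^2 + exp(-4*a)/2


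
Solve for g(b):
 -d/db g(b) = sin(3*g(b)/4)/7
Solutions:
 b/7 + 2*log(cos(3*g(b)/4) - 1)/3 - 2*log(cos(3*g(b)/4) + 1)/3 = C1


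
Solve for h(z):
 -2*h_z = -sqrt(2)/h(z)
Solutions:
 h(z) = -sqrt(C1 + sqrt(2)*z)
 h(z) = sqrt(C1 + sqrt(2)*z)


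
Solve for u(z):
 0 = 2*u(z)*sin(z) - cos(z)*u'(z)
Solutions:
 u(z) = C1/cos(z)^2


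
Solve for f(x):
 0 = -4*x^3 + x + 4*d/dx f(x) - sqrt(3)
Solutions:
 f(x) = C1 + x^4/4 - x^2/8 + sqrt(3)*x/4


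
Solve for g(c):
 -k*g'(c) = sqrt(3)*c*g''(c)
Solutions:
 g(c) = C1 + c^(-sqrt(3)*re(k)/3 + 1)*(C2*sin(sqrt(3)*log(c)*Abs(im(k))/3) + C3*cos(sqrt(3)*log(c)*im(k)/3))


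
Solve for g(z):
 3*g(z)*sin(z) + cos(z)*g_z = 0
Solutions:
 g(z) = C1*cos(z)^3


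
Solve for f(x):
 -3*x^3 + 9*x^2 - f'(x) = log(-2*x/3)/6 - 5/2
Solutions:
 f(x) = C1 - 3*x^4/4 + 3*x^3 - x*log(-x)/6 + x*(-log(2) + log(3) + 16)/6


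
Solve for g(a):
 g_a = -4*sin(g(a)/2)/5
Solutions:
 4*a/5 + log(cos(g(a)/2) - 1) - log(cos(g(a)/2) + 1) = C1


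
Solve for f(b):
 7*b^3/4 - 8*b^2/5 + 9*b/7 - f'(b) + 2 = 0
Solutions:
 f(b) = C1 + 7*b^4/16 - 8*b^3/15 + 9*b^2/14 + 2*b


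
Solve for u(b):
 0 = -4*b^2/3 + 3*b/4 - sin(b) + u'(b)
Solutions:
 u(b) = C1 + 4*b^3/9 - 3*b^2/8 - cos(b)


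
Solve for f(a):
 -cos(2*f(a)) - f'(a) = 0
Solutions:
 f(a) = -asin((C1 + exp(4*a))/(C1 - exp(4*a)))/2 + pi/2
 f(a) = asin((C1 + exp(4*a))/(C1 - exp(4*a)))/2


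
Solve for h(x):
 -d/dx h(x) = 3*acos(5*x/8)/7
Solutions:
 h(x) = C1 - 3*x*acos(5*x/8)/7 + 3*sqrt(64 - 25*x^2)/35


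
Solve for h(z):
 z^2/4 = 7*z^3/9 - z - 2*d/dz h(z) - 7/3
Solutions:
 h(z) = C1 + 7*z^4/72 - z^3/24 - z^2/4 - 7*z/6


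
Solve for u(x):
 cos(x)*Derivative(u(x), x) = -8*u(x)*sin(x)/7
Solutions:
 u(x) = C1*cos(x)^(8/7)


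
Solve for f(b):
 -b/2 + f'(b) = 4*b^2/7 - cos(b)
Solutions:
 f(b) = C1 + 4*b^3/21 + b^2/4 - sin(b)


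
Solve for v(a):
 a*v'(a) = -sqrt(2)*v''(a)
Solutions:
 v(a) = C1 + C2*erf(2^(1/4)*a/2)


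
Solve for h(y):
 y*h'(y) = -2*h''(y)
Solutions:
 h(y) = C1 + C2*erf(y/2)


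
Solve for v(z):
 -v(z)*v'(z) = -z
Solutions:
 v(z) = -sqrt(C1 + z^2)
 v(z) = sqrt(C1 + z^2)


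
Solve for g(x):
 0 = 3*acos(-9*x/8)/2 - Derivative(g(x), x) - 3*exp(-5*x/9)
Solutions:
 g(x) = C1 + 3*x*acos(-9*x/8)/2 + sqrt(64 - 81*x^2)/6 + 27*exp(-5*x/9)/5


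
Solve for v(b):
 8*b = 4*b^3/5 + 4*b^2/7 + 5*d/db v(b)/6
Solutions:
 v(b) = C1 - 6*b^4/25 - 8*b^3/35 + 24*b^2/5


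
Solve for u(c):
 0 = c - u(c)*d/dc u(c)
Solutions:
 u(c) = -sqrt(C1 + c^2)
 u(c) = sqrt(C1 + c^2)


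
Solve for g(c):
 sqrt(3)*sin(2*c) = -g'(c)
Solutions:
 g(c) = C1 + sqrt(3)*cos(2*c)/2


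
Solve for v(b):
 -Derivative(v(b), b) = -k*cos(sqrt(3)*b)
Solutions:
 v(b) = C1 + sqrt(3)*k*sin(sqrt(3)*b)/3


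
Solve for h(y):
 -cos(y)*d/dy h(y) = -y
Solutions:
 h(y) = C1 + Integral(y/cos(y), y)


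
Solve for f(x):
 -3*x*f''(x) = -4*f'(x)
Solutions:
 f(x) = C1 + C2*x^(7/3)


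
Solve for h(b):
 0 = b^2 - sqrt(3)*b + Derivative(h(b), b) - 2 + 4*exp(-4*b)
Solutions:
 h(b) = C1 - b^3/3 + sqrt(3)*b^2/2 + 2*b + exp(-4*b)


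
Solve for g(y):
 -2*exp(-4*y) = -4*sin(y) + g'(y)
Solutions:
 g(y) = C1 - 4*cos(y) + exp(-4*y)/2


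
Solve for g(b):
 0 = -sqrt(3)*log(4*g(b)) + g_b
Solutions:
 -sqrt(3)*Integral(1/(log(_y) + 2*log(2)), (_y, g(b)))/3 = C1 - b


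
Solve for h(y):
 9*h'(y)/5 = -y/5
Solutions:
 h(y) = C1 - y^2/18


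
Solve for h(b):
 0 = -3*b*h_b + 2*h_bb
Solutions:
 h(b) = C1 + C2*erfi(sqrt(3)*b/2)


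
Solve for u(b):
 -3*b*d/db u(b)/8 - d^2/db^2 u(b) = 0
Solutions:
 u(b) = C1 + C2*erf(sqrt(3)*b/4)


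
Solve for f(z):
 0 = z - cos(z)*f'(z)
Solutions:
 f(z) = C1 + Integral(z/cos(z), z)


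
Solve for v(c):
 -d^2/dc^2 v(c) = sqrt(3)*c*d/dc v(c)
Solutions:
 v(c) = C1 + C2*erf(sqrt(2)*3^(1/4)*c/2)


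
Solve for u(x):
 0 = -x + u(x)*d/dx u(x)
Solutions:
 u(x) = -sqrt(C1 + x^2)
 u(x) = sqrt(C1 + x^2)


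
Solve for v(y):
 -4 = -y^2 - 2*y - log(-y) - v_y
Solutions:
 v(y) = C1 - y^3/3 - y^2 - y*log(-y) + 5*y


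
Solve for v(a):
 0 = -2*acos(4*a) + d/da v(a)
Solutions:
 v(a) = C1 + 2*a*acos(4*a) - sqrt(1 - 16*a^2)/2


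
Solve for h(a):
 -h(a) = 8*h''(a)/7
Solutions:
 h(a) = C1*sin(sqrt(14)*a/4) + C2*cos(sqrt(14)*a/4)


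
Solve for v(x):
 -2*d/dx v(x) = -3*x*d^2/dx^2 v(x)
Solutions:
 v(x) = C1 + C2*x^(5/3)


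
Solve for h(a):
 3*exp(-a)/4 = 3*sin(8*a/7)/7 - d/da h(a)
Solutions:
 h(a) = C1 - 3*cos(8*a/7)/8 + 3*exp(-a)/4


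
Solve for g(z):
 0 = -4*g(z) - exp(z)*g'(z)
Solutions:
 g(z) = C1*exp(4*exp(-z))


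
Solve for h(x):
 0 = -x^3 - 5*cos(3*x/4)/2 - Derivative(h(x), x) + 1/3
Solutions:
 h(x) = C1 - x^4/4 + x/3 - 10*sin(3*x/4)/3


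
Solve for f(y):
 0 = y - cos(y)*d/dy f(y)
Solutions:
 f(y) = C1 + Integral(y/cos(y), y)


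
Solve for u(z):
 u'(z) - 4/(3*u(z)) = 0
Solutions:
 u(z) = -sqrt(C1 + 24*z)/3
 u(z) = sqrt(C1 + 24*z)/3


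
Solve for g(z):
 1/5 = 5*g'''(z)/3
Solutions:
 g(z) = C1 + C2*z + C3*z^2 + z^3/50


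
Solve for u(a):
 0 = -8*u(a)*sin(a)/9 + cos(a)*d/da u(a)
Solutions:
 u(a) = C1/cos(a)^(8/9)


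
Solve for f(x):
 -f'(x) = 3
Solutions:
 f(x) = C1 - 3*x


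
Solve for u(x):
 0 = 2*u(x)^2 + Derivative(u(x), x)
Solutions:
 u(x) = 1/(C1 + 2*x)


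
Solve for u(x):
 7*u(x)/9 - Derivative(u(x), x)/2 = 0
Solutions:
 u(x) = C1*exp(14*x/9)


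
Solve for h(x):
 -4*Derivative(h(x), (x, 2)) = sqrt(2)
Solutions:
 h(x) = C1 + C2*x - sqrt(2)*x^2/8


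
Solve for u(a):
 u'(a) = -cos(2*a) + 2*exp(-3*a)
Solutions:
 u(a) = C1 - sin(2*a)/2 - 2*exp(-3*a)/3


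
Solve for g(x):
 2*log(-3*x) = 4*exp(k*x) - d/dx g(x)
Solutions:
 g(x) = C1 - 2*x*log(-x) + 2*x*(1 - log(3)) + Piecewise((4*exp(k*x)/k, Ne(k, 0)), (4*x, True))


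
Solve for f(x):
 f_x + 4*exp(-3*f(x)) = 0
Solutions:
 f(x) = log(C1 - 12*x)/3
 f(x) = log((-3^(1/3) - 3^(5/6)*I)*(C1 - 4*x)^(1/3)/2)
 f(x) = log((-3^(1/3) + 3^(5/6)*I)*(C1 - 4*x)^(1/3)/2)


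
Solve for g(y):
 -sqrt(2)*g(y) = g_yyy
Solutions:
 g(y) = C3*exp(-2^(1/6)*y) + (C1*sin(2^(1/6)*sqrt(3)*y/2) + C2*cos(2^(1/6)*sqrt(3)*y/2))*exp(2^(1/6)*y/2)


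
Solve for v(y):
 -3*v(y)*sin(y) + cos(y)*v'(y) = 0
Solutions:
 v(y) = C1/cos(y)^3


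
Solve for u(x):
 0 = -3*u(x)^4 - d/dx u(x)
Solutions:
 u(x) = (-3^(2/3) - 3*3^(1/6)*I)*(1/(C1 + 3*x))^(1/3)/6
 u(x) = (-3^(2/3) + 3*3^(1/6)*I)*(1/(C1 + 3*x))^(1/3)/6
 u(x) = (1/(C1 + 9*x))^(1/3)


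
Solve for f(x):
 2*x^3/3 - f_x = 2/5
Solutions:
 f(x) = C1 + x^4/6 - 2*x/5


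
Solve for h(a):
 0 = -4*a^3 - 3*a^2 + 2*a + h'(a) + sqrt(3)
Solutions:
 h(a) = C1 + a^4 + a^3 - a^2 - sqrt(3)*a


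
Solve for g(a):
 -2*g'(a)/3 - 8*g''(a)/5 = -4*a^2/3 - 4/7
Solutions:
 g(a) = C1 + C2*exp(-5*a/12) + 2*a^3/3 - 24*a^2/5 + 4182*a/175


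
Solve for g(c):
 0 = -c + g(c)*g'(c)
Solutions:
 g(c) = -sqrt(C1 + c^2)
 g(c) = sqrt(C1 + c^2)


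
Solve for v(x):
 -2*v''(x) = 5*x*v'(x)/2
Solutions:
 v(x) = C1 + C2*erf(sqrt(10)*x/4)


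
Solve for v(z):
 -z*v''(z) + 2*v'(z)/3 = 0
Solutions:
 v(z) = C1 + C2*z^(5/3)


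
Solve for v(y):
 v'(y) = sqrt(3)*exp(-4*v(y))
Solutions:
 v(y) = log(-I*(C1 + 4*sqrt(3)*y)^(1/4))
 v(y) = log(I*(C1 + 4*sqrt(3)*y)^(1/4))
 v(y) = log(-(C1 + 4*sqrt(3)*y)^(1/4))
 v(y) = log(C1 + 4*sqrt(3)*y)/4


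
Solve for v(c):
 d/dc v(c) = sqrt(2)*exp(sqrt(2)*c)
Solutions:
 v(c) = C1 + exp(sqrt(2)*c)


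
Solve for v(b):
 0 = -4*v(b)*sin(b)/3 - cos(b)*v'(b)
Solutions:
 v(b) = C1*cos(b)^(4/3)


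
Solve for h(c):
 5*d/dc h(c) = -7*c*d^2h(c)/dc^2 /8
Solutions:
 h(c) = C1 + C2/c^(33/7)


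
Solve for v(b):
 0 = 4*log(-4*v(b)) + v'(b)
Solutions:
 Integral(1/(log(-_y) + 2*log(2)), (_y, v(b)))/4 = C1 - b


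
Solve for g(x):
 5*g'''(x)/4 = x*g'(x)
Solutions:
 g(x) = C1 + Integral(C2*airyai(10^(2/3)*x/5) + C3*airybi(10^(2/3)*x/5), x)


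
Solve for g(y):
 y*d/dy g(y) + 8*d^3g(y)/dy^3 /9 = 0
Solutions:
 g(y) = C1 + Integral(C2*airyai(-3^(2/3)*y/2) + C3*airybi(-3^(2/3)*y/2), y)


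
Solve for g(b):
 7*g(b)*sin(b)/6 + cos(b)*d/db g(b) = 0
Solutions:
 g(b) = C1*cos(b)^(7/6)


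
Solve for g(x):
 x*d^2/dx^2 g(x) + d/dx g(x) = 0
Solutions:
 g(x) = C1 + C2*log(x)


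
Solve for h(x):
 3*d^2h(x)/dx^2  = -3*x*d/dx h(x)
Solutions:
 h(x) = C1 + C2*erf(sqrt(2)*x/2)


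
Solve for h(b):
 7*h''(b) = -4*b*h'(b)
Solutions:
 h(b) = C1 + C2*erf(sqrt(14)*b/7)


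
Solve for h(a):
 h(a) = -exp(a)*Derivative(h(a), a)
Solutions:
 h(a) = C1*exp(exp(-a))


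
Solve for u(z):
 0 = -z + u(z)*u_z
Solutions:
 u(z) = -sqrt(C1 + z^2)
 u(z) = sqrt(C1 + z^2)


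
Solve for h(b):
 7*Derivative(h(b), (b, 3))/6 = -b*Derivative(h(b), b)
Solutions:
 h(b) = C1 + Integral(C2*airyai(-6^(1/3)*7^(2/3)*b/7) + C3*airybi(-6^(1/3)*7^(2/3)*b/7), b)


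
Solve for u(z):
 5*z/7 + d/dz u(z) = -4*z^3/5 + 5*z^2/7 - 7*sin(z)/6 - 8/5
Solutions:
 u(z) = C1 - z^4/5 + 5*z^3/21 - 5*z^2/14 - 8*z/5 + 7*cos(z)/6


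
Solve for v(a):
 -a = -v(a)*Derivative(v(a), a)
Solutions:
 v(a) = -sqrt(C1 + a^2)
 v(a) = sqrt(C1 + a^2)


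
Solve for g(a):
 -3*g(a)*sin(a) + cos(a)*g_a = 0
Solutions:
 g(a) = C1/cos(a)^3


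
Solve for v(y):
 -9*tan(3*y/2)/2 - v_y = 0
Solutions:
 v(y) = C1 + 3*log(cos(3*y/2))


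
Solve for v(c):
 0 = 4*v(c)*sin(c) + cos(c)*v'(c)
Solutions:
 v(c) = C1*cos(c)^4


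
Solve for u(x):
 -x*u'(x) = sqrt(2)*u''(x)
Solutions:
 u(x) = C1 + C2*erf(2^(1/4)*x/2)


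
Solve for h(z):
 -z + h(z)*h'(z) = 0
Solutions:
 h(z) = -sqrt(C1 + z^2)
 h(z) = sqrt(C1 + z^2)


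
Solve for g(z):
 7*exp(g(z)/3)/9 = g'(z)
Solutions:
 g(z) = 3*log(-1/(C1 + 7*z)) + 9*log(3)


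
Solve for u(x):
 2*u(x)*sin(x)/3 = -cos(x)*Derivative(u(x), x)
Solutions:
 u(x) = C1*cos(x)^(2/3)


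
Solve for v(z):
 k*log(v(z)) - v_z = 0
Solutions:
 li(v(z)) = C1 + k*z


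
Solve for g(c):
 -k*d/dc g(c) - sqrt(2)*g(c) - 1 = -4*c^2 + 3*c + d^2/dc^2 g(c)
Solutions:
 g(c) = C1*exp(c*(-k + sqrt(k^2 - 4*sqrt(2)))/2) + C2*exp(-c*(k + sqrt(k^2 - 4*sqrt(2)))/2) + 2*sqrt(2)*c^2 - 4*c*k - 3*sqrt(2)*c/2 + 2*sqrt(2)*k^2 + 3*k/2 - 4 - sqrt(2)/2


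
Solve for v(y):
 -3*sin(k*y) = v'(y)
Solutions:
 v(y) = C1 + 3*cos(k*y)/k


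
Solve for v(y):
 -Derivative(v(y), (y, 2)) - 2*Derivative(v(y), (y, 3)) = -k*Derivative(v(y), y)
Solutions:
 v(y) = C1 + C2*exp(y*(sqrt(8*k + 1) - 1)/4) + C3*exp(-y*(sqrt(8*k + 1) + 1)/4)


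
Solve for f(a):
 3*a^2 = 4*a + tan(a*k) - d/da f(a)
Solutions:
 f(a) = C1 - a^3 + 2*a^2 + Piecewise((-log(cos(a*k))/k, Ne(k, 0)), (0, True))


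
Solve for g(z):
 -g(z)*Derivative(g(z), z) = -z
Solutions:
 g(z) = -sqrt(C1 + z^2)
 g(z) = sqrt(C1 + z^2)


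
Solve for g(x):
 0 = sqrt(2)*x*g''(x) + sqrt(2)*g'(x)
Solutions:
 g(x) = C1 + C2*log(x)


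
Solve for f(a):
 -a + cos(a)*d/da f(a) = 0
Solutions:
 f(a) = C1 + Integral(a/cos(a), a)


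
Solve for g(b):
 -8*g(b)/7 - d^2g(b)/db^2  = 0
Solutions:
 g(b) = C1*sin(2*sqrt(14)*b/7) + C2*cos(2*sqrt(14)*b/7)


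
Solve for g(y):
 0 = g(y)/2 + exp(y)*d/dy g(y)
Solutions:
 g(y) = C1*exp(exp(-y)/2)


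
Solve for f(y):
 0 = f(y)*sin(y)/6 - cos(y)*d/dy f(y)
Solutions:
 f(y) = C1/cos(y)^(1/6)


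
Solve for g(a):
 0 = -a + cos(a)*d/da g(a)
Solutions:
 g(a) = C1 + Integral(a/cos(a), a)


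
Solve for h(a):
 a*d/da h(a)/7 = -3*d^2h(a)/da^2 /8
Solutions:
 h(a) = C1 + C2*erf(2*sqrt(21)*a/21)


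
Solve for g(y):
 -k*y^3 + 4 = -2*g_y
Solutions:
 g(y) = C1 + k*y^4/8 - 2*y


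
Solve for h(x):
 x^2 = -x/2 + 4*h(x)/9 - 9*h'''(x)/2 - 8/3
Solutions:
 h(x) = C3*exp(2*3^(2/3)*x/9) + 9*x^2/4 + 9*x/8 + (C1*sin(3^(1/6)*x/3) + C2*cos(3^(1/6)*x/3))*exp(-3^(2/3)*x/9) + 6


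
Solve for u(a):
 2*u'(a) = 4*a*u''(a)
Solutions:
 u(a) = C1 + C2*a^(3/2)


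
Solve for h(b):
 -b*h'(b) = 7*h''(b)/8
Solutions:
 h(b) = C1 + C2*erf(2*sqrt(7)*b/7)


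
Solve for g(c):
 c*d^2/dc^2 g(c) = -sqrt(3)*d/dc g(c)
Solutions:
 g(c) = C1 + C2*c^(1 - sqrt(3))


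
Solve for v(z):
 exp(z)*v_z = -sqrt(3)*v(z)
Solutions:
 v(z) = C1*exp(sqrt(3)*exp(-z))


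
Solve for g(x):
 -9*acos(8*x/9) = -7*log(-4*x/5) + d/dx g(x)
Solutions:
 g(x) = C1 + 7*x*log(-x) - 9*x*acos(8*x/9) - 7*x*log(5) - 7*x + 14*x*log(2) + 9*sqrt(81 - 64*x^2)/8


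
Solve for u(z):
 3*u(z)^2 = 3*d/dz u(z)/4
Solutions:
 u(z) = -1/(C1 + 4*z)


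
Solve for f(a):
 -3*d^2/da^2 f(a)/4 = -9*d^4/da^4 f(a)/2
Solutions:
 f(a) = C1 + C2*a + C3*exp(-sqrt(6)*a/6) + C4*exp(sqrt(6)*a/6)


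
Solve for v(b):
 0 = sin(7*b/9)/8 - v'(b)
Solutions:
 v(b) = C1 - 9*cos(7*b/9)/56


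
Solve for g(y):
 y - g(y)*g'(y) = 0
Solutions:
 g(y) = -sqrt(C1 + y^2)
 g(y) = sqrt(C1 + y^2)


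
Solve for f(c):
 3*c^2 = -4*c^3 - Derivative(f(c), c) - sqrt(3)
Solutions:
 f(c) = C1 - c^4 - c^3 - sqrt(3)*c


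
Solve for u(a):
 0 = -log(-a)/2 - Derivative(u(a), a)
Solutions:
 u(a) = C1 - a*log(-a)/2 + a/2


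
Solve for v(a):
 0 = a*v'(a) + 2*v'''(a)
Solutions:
 v(a) = C1 + Integral(C2*airyai(-2^(2/3)*a/2) + C3*airybi(-2^(2/3)*a/2), a)


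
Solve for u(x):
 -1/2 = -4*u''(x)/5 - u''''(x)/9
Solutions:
 u(x) = C1 + C2*x + C3*sin(6*sqrt(5)*x/5) + C4*cos(6*sqrt(5)*x/5) + 5*x^2/16


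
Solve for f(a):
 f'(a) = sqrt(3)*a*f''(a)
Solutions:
 f(a) = C1 + C2*a^(sqrt(3)/3 + 1)


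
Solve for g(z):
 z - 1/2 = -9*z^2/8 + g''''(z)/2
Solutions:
 g(z) = C1 + C2*z + C3*z^2 + C4*z^3 + z^6/160 + z^5/60 - z^4/24


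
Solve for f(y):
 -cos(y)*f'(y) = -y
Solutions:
 f(y) = C1 + Integral(y/cos(y), y)


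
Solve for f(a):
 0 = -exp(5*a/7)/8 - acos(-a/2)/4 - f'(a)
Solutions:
 f(a) = C1 - a*acos(-a/2)/4 - sqrt(4 - a^2)/4 - 7*exp(5*a/7)/40


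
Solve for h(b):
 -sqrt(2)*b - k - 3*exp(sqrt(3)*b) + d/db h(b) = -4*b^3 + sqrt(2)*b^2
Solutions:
 h(b) = C1 - b^4 + sqrt(2)*b^3/3 + sqrt(2)*b^2/2 + b*k + sqrt(3)*exp(sqrt(3)*b)


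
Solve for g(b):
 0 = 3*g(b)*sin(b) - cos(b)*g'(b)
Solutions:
 g(b) = C1/cos(b)^3


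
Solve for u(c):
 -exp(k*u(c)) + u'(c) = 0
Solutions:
 u(c) = Piecewise((log(-1/(C1*k + c*k))/k, Ne(k, 0)), (nan, True))
 u(c) = Piecewise((C1 + c, Eq(k, 0)), (nan, True))


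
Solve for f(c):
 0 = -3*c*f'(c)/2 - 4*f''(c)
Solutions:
 f(c) = C1 + C2*erf(sqrt(3)*c/4)


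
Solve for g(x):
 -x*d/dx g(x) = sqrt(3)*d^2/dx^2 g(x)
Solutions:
 g(x) = C1 + C2*erf(sqrt(2)*3^(3/4)*x/6)


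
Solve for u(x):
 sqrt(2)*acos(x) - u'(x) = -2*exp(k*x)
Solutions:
 u(x) = C1 + sqrt(2)*(x*acos(x) - sqrt(1 - x^2)) + 2*Piecewise((exp(k*x)/k, Ne(k, 0)), (x, True))


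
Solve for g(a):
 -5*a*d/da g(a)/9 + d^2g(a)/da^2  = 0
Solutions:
 g(a) = C1 + C2*erfi(sqrt(10)*a/6)


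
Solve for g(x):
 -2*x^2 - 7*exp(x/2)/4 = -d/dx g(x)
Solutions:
 g(x) = C1 + 2*x^3/3 + 7*exp(x/2)/2


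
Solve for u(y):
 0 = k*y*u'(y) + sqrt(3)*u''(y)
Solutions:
 u(y) = Piecewise((-sqrt(2)*3^(1/4)*sqrt(pi)*C1*erf(sqrt(2)*3^(3/4)*sqrt(k)*y/6)/(2*sqrt(k)) - C2, (k > 0) | (k < 0)), (-C1*y - C2, True))


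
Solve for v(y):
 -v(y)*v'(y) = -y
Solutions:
 v(y) = -sqrt(C1 + y^2)
 v(y) = sqrt(C1 + y^2)


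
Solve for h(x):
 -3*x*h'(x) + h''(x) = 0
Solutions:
 h(x) = C1 + C2*erfi(sqrt(6)*x/2)


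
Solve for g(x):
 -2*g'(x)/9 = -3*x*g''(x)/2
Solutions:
 g(x) = C1 + C2*x^(31/27)


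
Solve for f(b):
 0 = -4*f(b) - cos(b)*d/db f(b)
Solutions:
 f(b) = C1*(sin(b)^2 - 2*sin(b) + 1)/(sin(b)^2 + 2*sin(b) + 1)


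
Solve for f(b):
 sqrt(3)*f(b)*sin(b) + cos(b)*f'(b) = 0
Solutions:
 f(b) = C1*cos(b)^(sqrt(3))


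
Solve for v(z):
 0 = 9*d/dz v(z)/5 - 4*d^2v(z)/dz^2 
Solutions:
 v(z) = C1 + C2*exp(9*z/20)


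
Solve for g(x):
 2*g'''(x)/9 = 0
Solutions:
 g(x) = C1 + C2*x + C3*x^2


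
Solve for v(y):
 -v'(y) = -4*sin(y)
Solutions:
 v(y) = C1 - 4*cos(y)


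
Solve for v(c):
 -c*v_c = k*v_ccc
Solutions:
 v(c) = C1 + Integral(C2*airyai(c*(-1/k)^(1/3)) + C3*airybi(c*(-1/k)^(1/3)), c)


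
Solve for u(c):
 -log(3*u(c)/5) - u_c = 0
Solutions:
 Integral(1/(log(_y) - log(5) + log(3)), (_y, u(c))) = C1 - c


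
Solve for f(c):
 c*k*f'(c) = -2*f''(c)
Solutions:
 f(c) = Piecewise((-sqrt(pi)*C1*erf(c*sqrt(k)/2)/sqrt(k) - C2, (k > 0) | (k < 0)), (-C1*c - C2, True))


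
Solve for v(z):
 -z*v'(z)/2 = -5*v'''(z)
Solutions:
 v(z) = C1 + Integral(C2*airyai(10^(2/3)*z/10) + C3*airybi(10^(2/3)*z/10), z)


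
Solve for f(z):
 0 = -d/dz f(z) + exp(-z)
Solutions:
 f(z) = C1 - exp(-z)


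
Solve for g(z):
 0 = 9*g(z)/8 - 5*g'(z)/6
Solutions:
 g(z) = C1*exp(27*z/20)


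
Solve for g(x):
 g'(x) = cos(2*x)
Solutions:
 g(x) = C1 + sin(2*x)/2


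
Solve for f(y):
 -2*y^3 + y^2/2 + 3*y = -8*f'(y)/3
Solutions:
 f(y) = C1 + 3*y^4/16 - y^3/16 - 9*y^2/16


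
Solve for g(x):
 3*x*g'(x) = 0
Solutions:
 g(x) = C1


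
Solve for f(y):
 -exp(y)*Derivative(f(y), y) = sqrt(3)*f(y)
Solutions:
 f(y) = C1*exp(sqrt(3)*exp(-y))
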